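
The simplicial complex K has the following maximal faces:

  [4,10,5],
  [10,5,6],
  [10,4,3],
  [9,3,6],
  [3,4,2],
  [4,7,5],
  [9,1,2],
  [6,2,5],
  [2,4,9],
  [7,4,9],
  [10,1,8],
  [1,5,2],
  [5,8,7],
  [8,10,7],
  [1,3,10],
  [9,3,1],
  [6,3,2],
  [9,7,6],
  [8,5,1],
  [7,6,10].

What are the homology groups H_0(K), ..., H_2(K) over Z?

H_0 ≅ Z,  H_1 ≅ Z ⊕ Z_2,  H_2 = 0.

Order the vertices as 1 < 2 < 3 < 4 < 5 < 6 < 7 < 8 < 9 < 10. Listing each simplex with vertices in this order, K has dimension 2 with simplices:

  0-simplices (10): [1], [2], [3], [4], [5], [6], [7], [8], [9], [10]
  1-simplices (30): (30 of them)
  2-simplices (20): (20 of them)

giving chain groups C_0 ≅ Z^10, C_1 ≅ Z^30, C_2 ≅ Z^20.

Boundary ∂_1: C_1 → C_0 maps an edge to its endpoints' difference, ∂[p,q] = q − p. For instance
  ∂[2,6] = [6] − [2].
This gives a 10×30 integer matrix of rank 9; reducing to Smith normal form yields diagonal entries (1,1,1,1,1,1,1,1,1).

Boundary ∂_2: C_2 → C_1 maps a triangle to the signed sum of its edges. For instance
  ∂[5,6,10] = [6,10] − [5,10] + [5,6],
  ∂[4,5,7] = [5,7] − [4,7] + [4,5].
This gives a 30×20 integer matrix of rank 20; reducing to Smith normal form yields diagonal entries (1,1,1,1,1,1,1,1,1,1,1,1,1,1,1,1,1,1,1,2).

From H_k ≅ ker(∂_k) / im(∂_{k+1}) we obtain:

  H_0: rank C_0 − rank ∂_1 = 10 − 9 = 1, and the invariant factors of ∂_1 are all 1, so H_0 = Z.
  H_1: rank ker ∂_1 − rank ∂_2 = (30 − 9) − 20 = 1, and ∂_2 has invariant factor 2 > 1, so H_1 = Z ⊕ Z_2.
  H_2: rank ker ∂_2 − rank ∂_3 = (20 − 20) − 0 = 0, and there is no ∂_3, so H_2 = 0.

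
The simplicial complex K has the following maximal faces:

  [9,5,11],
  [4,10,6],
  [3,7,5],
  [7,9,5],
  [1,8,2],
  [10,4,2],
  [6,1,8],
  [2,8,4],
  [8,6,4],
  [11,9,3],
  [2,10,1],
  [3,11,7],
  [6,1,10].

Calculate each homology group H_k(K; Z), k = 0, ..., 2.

H_0 ≅ Z^2,  H_1 ≅ Z,  H_2 ≅ Z.

We work with the vertex ordering 1 < 2 < 3 < 4 < 5 < 6 < 7 < 8 < 9 < 10 < 11. The simplices of K, each written with vertices in increasing order, are:

  0-simplices (11): [1], [2], [3], [4], [5], [6], [7], [8], [9], [10], [11]
  1-simplices (22): [1,2], [1,6], [1,8], [1,10], [2,4], [2,8], [2,10], [3,5], [3,7], [3,9], [3,11], [4,6], [4,8], [4,10], [5,7], [5,9], [5,11], [6,8], [6,10], [7,9], [7,11], [9,11]
  2-simplices (13): [1,2,8], [1,2,10], [1,6,8], [1,6,10], [2,4,8], [2,4,10], [3,5,7], [3,7,11], [3,9,11], [4,6,8], [4,6,10], [5,7,9], [5,9,11]

Hence C_0 ≅ Z^11, C_1 ≅ Z^22, C_2 ≅ Z^13.

Boundary ∂_1: C_1 → C_0 is given by ∂[p,q] = [q] − [p].
The resulting 11×22 matrix has rank 9, and its Smith normal form has invariant factors (1,1,1,1,1,1,1,1,1).

∂_2: C_2 → C_1 sends each 2-simplex [p,q,r] to [q,r] − [p,r] + [p,q]. For instance
  ∂[4,6,10] = [6,10] − [4,10] + [4,6],
  ∂[4,6,8] = [6,8] − [4,8] + [4,6].
The resulting 22×13 matrix has rank 12, and its Smith normal form has invariant factors (1,1,1,1,1,1,1,1,1,1,1,1).

Now H_k = ker ∂_k / im ∂_{k+1}, so:

  H_0: rank C_0 − rank ∂_1 = 11 − 9 = 2, and the invariant factors of ∂_1 are all 1, so H_0 ≅ Z^2.
  H_1: rank ker ∂_1 − rank ∂_2 = (22 − 9) − 12 = 1, and the invariant factors of ∂_2 are all 1, so H_1 ≅ Z.
  H_2: rank ker ∂_2 − rank ∂_3 = (13 − 12) − 0 = 1, and there is no ∂_3, so H_2 ≅ Z.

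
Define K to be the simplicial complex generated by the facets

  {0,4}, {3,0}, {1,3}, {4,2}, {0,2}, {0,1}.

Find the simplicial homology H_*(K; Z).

H_0 = Z,  H_1 = Z^2.

Take the total order 0 < 1 < 2 < 3 < 4 on the vertex set. Then K (dimension 1) consists of the simplices:

  0-simplices (5): [0], [1], [2], [3], [4]
  1-simplices (6): [0,1], [0,2], [0,3], [0,4], [1,3], [2,4]

so the chain groups are C_0 ≅ Z^5, C_1 ≅ Z^6.

The boundary map ∂_1: C_1 → C_0 is given by ∂[p,q] = [q] − [p]. For instance
  ∂[0,2] = [2] − [0].
The 5×6 boundary matrix has rank 4 and Smith normal form diag(1,1,1,1).

Reading off H_k = ker ∂_k / im ∂_{k+1}:

  H_0: rank C_0 − rank ∂_1 = 5 − 4 = 1, and the invariant factors of ∂_1 are all 1, so H_0 = Z.
  H_1: rank ker ∂_1 − rank ∂_2 = (6 − 4) − 0 = 2, and there is no ∂_2, so H_1 = Z^2.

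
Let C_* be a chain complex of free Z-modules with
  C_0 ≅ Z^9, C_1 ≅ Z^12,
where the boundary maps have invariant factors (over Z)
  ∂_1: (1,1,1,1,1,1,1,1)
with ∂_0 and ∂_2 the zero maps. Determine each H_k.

H_0 = Z,  H_1 = Z^4.

H_0: b_0 = 9 − 0 − 8 = 1; torsion from ∂_1 factors > 1: none. So H_0 = Z.
H_1: b_1 = 12 − 8 − 0 = 4; torsion from ∂_2 factors > 1: none. So H_1 = Z^4.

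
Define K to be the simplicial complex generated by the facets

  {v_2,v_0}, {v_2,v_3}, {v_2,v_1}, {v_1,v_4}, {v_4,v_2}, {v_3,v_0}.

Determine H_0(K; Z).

Fix the vertex order v_0 < v_1 < v_2 < v_3 < v_4 and write every simplex with vertices in increasing order. Then dim K = 1 and the simplices of K are:

  0-simplices (5): [v_0], [v_1], [v_2], [v_3], [v_4]
  1-simplices (6): [v_0,v_2], [v_0,v_3], [v_1,v_2], [v_1,v_4], [v_2,v_3], [v_2,v_4]

giving chain groups C_0 ≅ Z^5, C_1 ≅ Z^6.

The boundary map ∂_1: C_1 → C_0 sends each edge [p,q] (with p < q) to q − p.
The 5×6 boundary matrix has rank 4 and Smith normal form diag(1,1,1,1).

Computing H_k = (kernel of ∂_k) / (image of ∂_{k+1}):

  H_0: rank C_0 − rank ∂_1 = 5 − 4 = 1, and the invariant factors of ∂_1 are all 1, so H_0 = Z.

H_0 ≅ Z.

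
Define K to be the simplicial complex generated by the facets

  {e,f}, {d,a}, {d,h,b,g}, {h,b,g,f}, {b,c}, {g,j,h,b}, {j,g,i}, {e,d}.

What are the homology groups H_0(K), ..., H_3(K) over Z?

We work with the vertex ordering a < b < c < d < e < f < g < h < i < j. The simplices of K, each written with vertices in increasing order, are:

  0-simplices (10): a, b, c, d, e, f, g, h, i, j
  1-simplices (18): ad, bc, bd, bf, bg, bh, bj, de, dg, dh, ef, fg, fh, gh, gi, gj, hj, ij
  2-simplices (11): bdg, bdh, bfg, bfh, bgh, bgj, bhj, dgh, fgh, ghj, gij
  3-simplices (3): bdgh, bfgh, bghj

giving chain groups C_0 ≅ Z^10, C_1 ≅ Z^18, C_2 ≅ Z^11, C_3 ≅ Z^3.

∂_1: C_1 → C_0 maps an edge to its endpoints' difference, ∂[p,q] = q − p. For instance
  ∂dh = h − d.
The 10×18 boundary matrix has rank 9 and Smith normal form diag(1,1,1,1,1,1,1,1,1).

The boundary map ∂_2: C_2 → C_1 acts by ∂[p,q,r] = [q,r] − [p,r] + [p,q]. For instance
  ∂bdh = dh − bh + bd,
  ∂ghj = hj − gj + gh.
The 18×11 boundary matrix has rank 8 and Smith normal form diag(1,1,1,1,1,1,1,1).

∂_3: C_3 → C_2 sends each 3-simplex σ to the alternating sum Σ_i (−1)^i (σ with its i-th vertex removed). For instance
  ∂bghj = ghj − bhj + bgj − bgh,
  ∂bdgh = dgh − bgh + bdh − bdg.
This gives a 11×3 integer matrix of rank 3; reducing to Smith normal form yields diagonal entries (1,1,1).

Computing H_k = (kernel of ∂_k) / (image of ∂_{k+1}):

  H_0: rank C_0 − rank ∂_1 = 10 − 9 = 1, and the invariant factors of ∂_1 are all 1, so H_0 ≅ Z.
  H_1: rank ker ∂_1 − rank ∂_2 = (18 − 9) − 8 = 1, and the invariant factors of ∂_2 are all 1, so H_1 ≅ Z.
  H_2: rank ker ∂_2 − rank ∂_3 = (11 − 8) − 3 = 0, and the invariant factors of ∂_3 are all 1, so H_2 ≅ 0.
  H_3: rank ker ∂_3 − rank ∂_4 = (3 − 3) − 0 = 0, and there is no ∂_4, so H_3 ≅ 0.

H_0 ≅ Z,  H_1 ≅ Z,  H_2 = 0,  H_3 = 0.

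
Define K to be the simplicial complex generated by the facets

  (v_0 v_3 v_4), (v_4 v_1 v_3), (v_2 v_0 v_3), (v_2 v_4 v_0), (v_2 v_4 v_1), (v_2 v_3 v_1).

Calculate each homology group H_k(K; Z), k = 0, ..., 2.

Take the total order v_0 < v_1 < v_2 < v_3 < v_4 on the vertex set. Then K (dimension 2) consists of the simplices:

  0-simplices (5): [v_0], [v_1], [v_2], [v_3], [v_4]
  1-simplices (9): [v_0,v_2], [v_0,v_3], [v_0,v_4], [v_1,v_2], [v_1,v_3], [v_1,v_4], [v_2,v_3], [v_2,v_4], [v_3,v_4]
  2-simplices (6): [v_0,v_2,v_3], [v_0,v_2,v_4], [v_0,v_3,v_4], [v_1,v_2,v_3], [v_1,v_2,v_4], [v_1,v_3,v_4]

so the chain groups are C_0 ≅ Z^5, C_1 ≅ Z^9, C_2 ≅ Z^6.

The boundary map ∂_1: C_1 → C_0 maps an edge to its endpoints' difference, ∂[p,q] = q − p.
The 5×9 boundary matrix has rank 4 and Smith normal form diag(1,1,1,1).

∂_2: C_2 → C_1 acts by ∂[p,q,r] = [q,r] − [p,r] + [p,q]. For instance
  ∂[v_1,v_2,v_4] = [v_2,v_4] − [v_1,v_4] + [v_1,v_2],
  ∂[v_0,v_2,v_3] = [v_2,v_3] − [v_0,v_3] + [v_0,v_2].
The 9×6 boundary matrix has rank 5 and Smith normal form diag(1,1,1,1,1).

Computing H_k = (kernel of ∂_k) / (image of ∂_{k+1}):

  H_0: rank C_0 − rank ∂_1 = 5 − 4 = 1, and the invariant factors of ∂_1 are all 1, so H_0 ≅ Z.
  H_1: rank ker ∂_1 − rank ∂_2 = (9 − 4) − 5 = 0, and the invariant factors of ∂_2 are all 1, so H_1 ≅ 0.
  H_2: rank ker ∂_2 − rank ∂_3 = (6 − 5) − 0 = 1, and there is no ∂_3, so H_2 ≅ Z.

(K is a triangulation of the 2-sphere S^2.)

H_0 ≅ Z,  H_1 = 0,  H_2 ≅ Z.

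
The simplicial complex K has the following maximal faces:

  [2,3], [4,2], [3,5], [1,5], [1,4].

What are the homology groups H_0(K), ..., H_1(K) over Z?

H_0 ≅ Z,  H_1 ≅ Z.

K has 5 vertices, 5 edges.
rank ∂_0 = 0, rank ∂_1 = 4 ⇒ b_0 = 5 − 0 − 4 = 1; all invariant factors of ∂_1 are 1 so no torsion. So H_0 = Z.
rank ∂_1 = 4, rank ∂_2 = 0 ⇒ b_1 = 5 − 4 − 0 = 1. So H_1 = Z.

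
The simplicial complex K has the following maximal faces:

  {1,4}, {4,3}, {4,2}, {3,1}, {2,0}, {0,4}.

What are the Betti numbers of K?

K has 5 vertices, 6 edges.
rank ∂_0 = 0, rank ∂_1 = 4 ⇒ b_0 = 5 − 0 − 4 = 1; all invariant factors of ∂_1 are 1 so no torsion. So H_0 = Z.
rank ∂_1 = 4, rank ∂_2 = 0 ⇒ b_1 = 6 − 4 − 0 = 2. So H_1 = Z^2.

b_0 = 1, b_1 = 2.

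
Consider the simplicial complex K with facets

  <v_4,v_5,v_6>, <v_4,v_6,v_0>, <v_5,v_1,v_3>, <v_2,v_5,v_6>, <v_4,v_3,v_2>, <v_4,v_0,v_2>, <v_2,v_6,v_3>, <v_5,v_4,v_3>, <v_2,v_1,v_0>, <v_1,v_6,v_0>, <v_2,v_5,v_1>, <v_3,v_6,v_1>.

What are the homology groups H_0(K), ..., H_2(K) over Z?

H_0 = Z,  H_1 = Z/2Z,  H_2 = 0.

Take the total order v_0 < v_1 < v_2 < v_3 < v_4 < v_5 < v_6 on the vertex set. Then K (dimension 2) consists of the simplices:

  0-simplices (7): [v_0], [v_1], [v_2], [v_3], [v_4], [v_5], [v_6]
  1-simplices (18): (18 of them)
  2-simplices (12): (12 of them)

Hence C_0 ≅ Z^7, C_1 ≅ Z^18, C_2 ≅ Z^12.

Boundary ∂_1: C_1 → C_0 maps an edge to its endpoints' difference, ∂[p,q] = q − p. For instance
  ∂[v_4,v_5] = [v_5] − [v_4].
This gives a 7×18 integer matrix of rank 6; reducing to Smith normal form yields diagonal entries (1,1,1,1,1,1).

The boundary map ∂_2: C_2 → C_1 sends each 2-simplex [p,q,r] to [q,r] − [p,r] + [p,q]. For instance
  ∂[v_2,v_3,v_6] = [v_3,v_6] − [v_2,v_6] + [v_2,v_3],
  ∂[v_2,v_3,v_4] = [v_3,v_4] − [v_2,v_4] + [v_2,v_3].
As a 18×12 matrix over Z this has rank 12, with invariant factors (1,1,1,1,1,1,1,1,1,1,1,2).

Reading off H_k = ker ∂_k / im ∂_{k+1}:

  H_0: rank C_0 − rank ∂_1 = 7 − 6 = 1, and the invariant factors of ∂_1 are all 1, so H_0 ≅ Z.
  H_1: rank ker ∂_1 − rank ∂_2 = (18 − 6) − 12 = 0, and ∂_2 has invariant factor 2 > 1, so H_1 ≅ Z/2Z.
  H_2: rank ker ∂_2 − rank ∂_3 = (12 − 12) − 0 = 0, and there is no ∂_3, so H_2 ≅ 0.

As a check, the Euler characteristic is 7 − 18 + 12 = 1, which agrees with 1 − 0 + 0 = 1.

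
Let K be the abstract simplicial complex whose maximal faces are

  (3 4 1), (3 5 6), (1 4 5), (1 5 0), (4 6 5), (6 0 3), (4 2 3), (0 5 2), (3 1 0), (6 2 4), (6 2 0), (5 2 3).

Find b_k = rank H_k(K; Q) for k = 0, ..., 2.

b_0 = 1, b_1 = 0, b_2 = 0.

Order the vertices as 0 < 1 < 2 < 3 < 4 < 5 < 6. Listing each simplex with vertices in this order, K has dimension 2 with simplices:

  0-simplices (7): [0], [1], [2], [3], [4], [5], [6]
  1-simplices (18): [0,1], [0,2], [0,3], [0,5], [0,6], [1,3], [1,4], [1,5], [2,3], [2,4], [2,5], [2,6], [3,4], [3,5], [3,6], [4,5], [4,6], [5,6]
  2-simplices (12): [0,1,3], [0,1,5], [0,2,5], [0,2,6], [0,3,6], [1,3,4], [1,4,5], [2,3,4], [2,3,5], [2,4,6], [3,5,6], [4,5,6]

Hence C_0 ≅ Z^7, C_1 ≅ Z^18, C_2 ≅ Z^12.

Boundary ∂_1: C_1 → C_0 sends each edge [p,q] (with p < q) to q − p.
This gives a 7×18 integer matrix of rank 6; reducing to Smith normal form yields diagonal entries (1,1,1,1,1,1).

∂_2: C_2 → C_1 maps a triangle to the signed sum of its edges. For instance
  ∂[2,3,4] = [3,4] − [2,4] + [2,3],
  ∂[1,4,5] = [4,5] − [1,5] + [1,4].
The 18×12 boundary matrix has rank 12 and Smith normal form diag(1,1,1,1,1,1,1,1,1,1,1,2).

Now H_k = ker ∂_k / im ∂_{k+1}, so:

  H_0: rank C_0 − rank ∂_1 = 7 − 6 = 1, and the invariant factors of ∂_1 are all 1, so H_0 ≅ Z.
  H_1: rank ker ∂_1 − rank ∂_2 = (18 − 6) − 12 = 0, and ∂_2 has invariant factor 2 > 1, so H_1 ≅ Z/2.
  H_2: rank ker ∂_2 − rank ∂_3 = (12 − 12) − 0 = 0, and there is no ∂_3, so H_2 ≅ 0.

(K is a triangulation of the real projective plane RP^2.)

Hence the Betti numbers are b_0 = 1, b_1 = 0, b_2 = 0.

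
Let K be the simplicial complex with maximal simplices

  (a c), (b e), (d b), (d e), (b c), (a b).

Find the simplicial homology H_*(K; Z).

H_0 = Z,  H_1 = Z^2.

We work with the vertex ordering a < b < c < d < e. The simplices of K, each written with vertices in increasing order, are:

  0-simplices (5): a, b, c, d, e
  1-simplices (6): ab, ac, bc, bd, be, de

Hence C_0 ≅ Z^5, C_1 ≅ Z^6.

∂_1: C_1 → C_0 sends each edge [p,q] (with p < q) to q − p.
As a 5×6 matrix over Z this has rank 4, with invariant factors (1,1,1,1).

Reading off H_k = ker ∂_k / im ∂_{k+1}:

  H_0: rank C_0 − rank ∂_1 = 5 − 4 = 1, and the invariant factors of ∂_1 are all 1, so H_0 ≅ Z.
  H_1: rank ker ∂_1 − rank ∂_2 = (6 − 4) − 0 = 2, and there is no ∂_2, so H_1 ≅ Z^2.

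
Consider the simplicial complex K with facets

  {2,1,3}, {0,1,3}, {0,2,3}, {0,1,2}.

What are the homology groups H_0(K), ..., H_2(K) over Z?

H_0 ≅ Z,  H_1 = 0,  H_2 ≅ Z.

We work with the vertex ordering 0 < 1 < 2 < 3. The simplices of K, each written with vertices in increasing order, are:

  0-simplices (4): [0], [1], [2], [3]
  1-simplices (6): [0,1], [0,2], [0,3], [1,2], [1,3], [2,3]
  2-simplices (4): [0,1,2], [0,1,3], [0,2,3], [1,2,3]

Hence C_0 ≅ Z^4, C_1 ≅ Z^6, C_2 ≅ Z^4.

∂_1: C_1 → C_0 is given by ∂[p,q] = [q] − [p].
This gives a 4×6 integer matrix of rank 3; reducing to Smith normal form yields diagonal entries (1,1,1).

The boundary map ∂_2: C_2 → C_1 acts by ∂[p,q,r] = [q,r] − [p,r] + [p,q]. For instance
  ∂[0,2,3] = [2,3] − [0,3] + [0,2],
  ∂[1,2,3] = [2,3] − [1,3] + [1,2].
As a 6×4 matrix over Z this has rank 3, with invariant factors (1,1,1).

Now H_k = ker ∂_k / im ∂_{k+1}, so:

  H_0: rank C_0 − rank ∂_1 = 4 − 3 = 1, and the invariant factors of ∂_1 are all 1, so H_0 ≅ Z.
  H_1: rank ker ∂_1 − rank ∂_2 = (6 − 3) − 3 = 0, and the invariant factors of ∂_2 are all 1, so H_1 ≅ 0.
  H_2: rank ker ∂_2 − rank ∂_3 = (4 − 3) − 0 = 1, and there is no ∂_3, so H_2 ≅ Z.

As a check, the Euler characteristic is 4 − 6 + 4 = 2, which agrees with 1 − 0 + 1 = 2.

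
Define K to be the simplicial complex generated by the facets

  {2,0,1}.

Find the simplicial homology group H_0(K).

H_0 = Z.

We work with the vertex ordering 0 < 1 < 2. The simplices of K, each written with vertices in increasing order, are:

  0-simplices (3): [0], [1], [2]
  1-simplices (3): [0,1], [0,2], [1,2]
  2-simplices (1): [0,1,2]

Hence C_0 ≅ Z^3, C_1 ≅ Z^3, C_2 ≅ Z^1.

∂_1: C_1 → C_0 is given by ∂[p,q] = [q] − [p].
The resulting 3×3 matrix has rank 2, and its Smith normal form has invariant factors (1,1).

The boundary map ∂_2: C_2 → C_1 sends each 2-simplex [p,q,r] to [q,r] − [p,r] + [p,q]. For instance
  ∂[0,1,2] = [1,2] − [0,2] + [0,1].
As a 3×1 matrix over Z this has rank 1, with invariant factors (1).

From H_k ≅ ker(∂_k) / im(∂_{k+1}) we obtain:

  H_0: rank C_0 − rank ∂_1 = 3 − 2 = 1, and the invariant factors of ∂_1 are all 1, so H_0 = Z.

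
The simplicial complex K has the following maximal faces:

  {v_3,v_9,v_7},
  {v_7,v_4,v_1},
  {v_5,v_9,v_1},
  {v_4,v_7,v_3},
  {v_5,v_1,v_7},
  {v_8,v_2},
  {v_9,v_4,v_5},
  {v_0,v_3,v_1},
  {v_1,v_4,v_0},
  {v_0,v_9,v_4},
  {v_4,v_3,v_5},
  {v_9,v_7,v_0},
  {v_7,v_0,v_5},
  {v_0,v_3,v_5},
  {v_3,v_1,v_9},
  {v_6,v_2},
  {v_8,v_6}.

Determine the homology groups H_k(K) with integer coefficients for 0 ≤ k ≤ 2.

Take the total order v_0 < v_1 < v_2 < v_3 < v_4 < v_5 < v_6 < v_7 < v_8 < v_9 on the vertex set. Then K (dimension 2) consists of the simplices:

  0-simplices (10): [v_0], [v_1], [v_2], [v_3], [v_4], [v_5], [v_6], [v_7], [v_8], [v_9]
  1-simplices (24): (24 of them)
  2-simplices (14): (14 of them)

giving chain groups C_0 ≅ Z^10, C_1 ≅ Z^24, C_2 ≅ Z^14.

∂_1: C_1 → C_0 maps an edge to its endpoints' difference, ∂[p,q] = q − p.
The resulting 10×24 matrix has rank 8, and its Smith normal form has invariant factors (1,1,1,1,1,1,1,1).

∂_2: C_2 → C_1 sends each 2-simplex [p,q,r] to [q,r] − [p,r] + [p,q]. For instance
  ∂[v_0,v_4,v_9] = [v_4,v_9] − [v_0,v_9] + [v_0,v_4],
  ∂[v_1,v_5,v_7] = [v_5,v_7] − [v_1,v_7] + [v_1,v_5].
This gives a 24×14 integer matrix of rank 13; reducing to Smith normal form yields diagonal entries (1,1,1,1,1,1,1,1,1,1,1,1,1).

From H_k ≅ ker(∂_k) / im(∂_{k+1}) we obtain:

  H_0: rank C_0 − rank ∂_1 = 10 − 8 = 2, and the invariant factors of ∂_1 are all 1, so H_0 = Z^2.
  H_1: rank ker ∂_1 − rank ∂_2 = (24 − 8) − 13 = 3, and the invariant factors of ∂_2 are all 1, so H_1 = Z^3.
  H_2: rank ker ∂_2 − rank ∂_3 = (14 − 13) − 0 = 1, and there is no ∂_3, so H_2 = Z.

As a check, the Euler characteristic is 10 − 24 + 14 = 0, which agrees with 2 − 3 + 1 = 0.

H_0 ≅ Z^2,  H_1 ≅ Z^3,  H_2 ≅ Z.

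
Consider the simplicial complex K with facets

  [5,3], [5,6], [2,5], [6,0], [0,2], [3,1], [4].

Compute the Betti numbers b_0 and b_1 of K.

b_0 = 2, b_1 = 1.

Fix the vertex order 0 < 1 < 2 < 3 < 4 < 5 < 6 and write every simplex with vertices in increasing order. Then dim K = 1 and the simplices of K are:

  0-simplices (7): [0], [1], [2], [3], [4], [5], [6]
  1-simplices (6): [0,2], [0,6], [1,3], [2,5], [3,5], [5,6]

Hence C_0 ≅ Z^7, C_1 ≅ Z^6.

The boundary map ∂_1: C_1 → C_0 maps an edge to its endpoints' difference, ∂[p,q] = q − p.
The 7×6 boundary matrix has rank 5 and Smith normal form diag(1,1,1,1,1).

Reading off H_k = ker ∂_k / im ∂_{k+1}:

  H_0: rank C_0 − rank ∂_1 = 7 − 5 = 2, and the invariant factors of ∂_1 are all 1, so H_0 = Z^2.
  H_1: rank ker ∂_1 − rank ∂_2 = (6 − 5) − 0 = 1, and there is no ∂_2, so H_1 = Z.

As a check, the Euler characteristic is 7 − 6 = 1, which agrees with 2 − 1 = 1.

Hence the Betti numbers are b_0 = 2, b_1 = 1.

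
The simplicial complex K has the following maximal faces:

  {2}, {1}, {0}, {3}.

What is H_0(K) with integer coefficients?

We work with the vertex ordering 0 < 1 < 2 < 3. The simplices of K, each written with vertices in increasing order, are:

  0-simplices (4): [0], [1], [2], [3]

Hence C_0 ≅ Z^4.

Reading off H_k = ker ∂_k / im ∂_{k+1}:

  H_0: rank C_0 − rank ∂_1 = 4 − 0 = 4, and there is no ∂_1, so H_0 = Z^4.

H_0 ≅ Z^4.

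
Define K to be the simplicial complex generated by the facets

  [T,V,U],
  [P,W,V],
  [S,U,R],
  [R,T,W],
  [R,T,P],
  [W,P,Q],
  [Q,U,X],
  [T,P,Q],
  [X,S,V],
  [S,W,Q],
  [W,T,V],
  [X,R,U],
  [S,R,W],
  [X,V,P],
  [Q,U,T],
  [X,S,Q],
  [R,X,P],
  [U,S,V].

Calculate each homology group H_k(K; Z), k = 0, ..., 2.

K has 9 vertices, 27 edges, 18 triangles.
rank ∂_0 = 0, rank ∂_1 = 8 ⇒ b_0 = 9 − 0 − 8 = 1; all invariant factors of ∂_1 are 1 so no torsion. So H_0 ≅ Z.
rank ∂_1 = 8, rank ∂_2 = 18 ⇒ b_1 = 27 − 8 − 18 = 1; ∂_2 has invariant factor(s) [2] giving torsion. So H_1 ≅ Z ⊕ Z/2Z.
rank ∂_2 = 18, rank ∂_3 = 0 ⇒ b_2 = 18 − 18 − 0 = 0. So H_2 ≅ 0.

H_0 = Z,  H_1 = Z ⊕ Z/2Z,  H_2 = 0.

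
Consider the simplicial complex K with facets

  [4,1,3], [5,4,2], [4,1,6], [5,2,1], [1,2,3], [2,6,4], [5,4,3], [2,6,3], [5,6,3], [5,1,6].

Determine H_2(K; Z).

H_2 ≅ 0.

Take the total order 1 < 2 < 3 < 4 < 5 < 6 on the vertex set. Then K (dimension 2) consists of the simplices:

  0-simplices (6): [1], [2], [3], [4], [5], [6]
  1-simplices (15): [1,2], [1,3], [1,4], [1,5], [1,6], [2,3], [2,4], [2,5], [2,6], [3,4], [3,5], [3,6], [4,5], [4,6], [5,6]
  2-simplices (10): [1,2,3], [1,2,5], [1,3,4], [1,4,6], [1,5,6], [2,3,6], [2,4,5], [2,4,6], [3,4,5], [3,5,6]

so the chain groups are C_0 ≅ Z^6, C_1 ≅ Z^15, C_2 ≅ Z^10.

The boundary map ∂_1: C_1 → C_0 sends each edge [p,q] (with p < q) to q − p.
This gives a 6×15 integer matrix of rank 5; reducing to Smith normal form yields diagonal entries (1,1,1,1,1).

Boundary ∂_2: C_2 → C_1 sends each 2-simplex [p,q,r] to [q,r] − [p,r] + [p,q]. For instance
  ∂[2,4,6] = [4,6] − [2,6] + [2,4],
  ∂[1,3,4] = [3,4] − [1,4] + [1,3].
The resulting 15×10 matrix has rank 10, and its Smith normal form has invariant factors (1,1,1,1,1,1,1,1,1,2).

From H_k ≅ ker(∂_k) / im(∂_{k+1}) we obtain:

  H_2: rank ker ∂_2 − rank ∂_3 = (10 − 10) − 0 = 0, and there is no ∂_3, so H_2 ≅ 0.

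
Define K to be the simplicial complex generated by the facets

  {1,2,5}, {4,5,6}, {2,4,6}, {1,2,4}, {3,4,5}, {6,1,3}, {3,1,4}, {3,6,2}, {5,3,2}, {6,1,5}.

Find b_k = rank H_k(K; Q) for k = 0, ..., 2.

Take the total order 1 < 2 < 3 < 4 < 5 < 6 on the vertex set. Then K (dimension 2) consists of the simplices:

  0-simplices (6): [1], [2], [3], [4], [5], [6]
  1-simplices (15): [1,2], [1,3], [1,4], [1,5], [1,6], [2,3], [2,4], [2,5], [2,6], [3,4], [3,5], [3,6], [4,5], [4,6], [5,6]
  2-simplices (10): [1,2,4], [1,2,5], [1,3,4], [1,3,6], [1,5,6], [2,3,5], [2,3,6], [2,4,6], [3,4,5], [4,5,6]

Hence C_0 ≅ Z^6, C_1 ≅ Z^15, C_2 ≅ Z^10.

The boundary map ∂_1: C_1 → C_0 sends each edge [p,q] (with p < q) to q − p.
The 6×15 boundary matrix has rank 5 and Smith normal form diag(1,1,1,1,1).

∂_2: C_2 → C_1 acts by ∂[p,q,r] = [q,r] − [p,r] + [p,q]. For instance
  ∂[1,3,4] = [3,4] − [1,4] + [1,3],
  ∂[2,3,5] = [3,5] − [2,5] + [2,3].
As a 15×10 matrix over Z this has rank 10, with invariant factors (1,1,1,1,1,1,1,1,1,2).

Computing H_k = (kernel of ∂_k) / (image of ∂_{k+1}):

  H_0: rank C_0 − rank ∂_1 = 6 − 5 = 1, and the invariant factors of ∂_1 are all 1, so H_0 = Z.
  H_1: rank ker ∂_1 − rank ∂_2 = (15 − 5) − 10 = 0, and ∂_2 has invariant factor 2 > 1, so H_1 = Z/2.
  H_2: rank ker ∂_2 − rank ∂_3 = (10 − 10) − 0 = 0, and there is no ∂_3, so H_2 = 0.

As a check, the Euler characteristic is 6 − 15 + 10 = 1, which agrees with 1 − 0 + 0 = 1.
(K is a triangulation of the real projective plane RP^2.)

Hence the Betti numbers are b_0 = 1, b_1 = 0, b_2 = 0.

b_0 = 1, b_1 = 0, b_2 = 0.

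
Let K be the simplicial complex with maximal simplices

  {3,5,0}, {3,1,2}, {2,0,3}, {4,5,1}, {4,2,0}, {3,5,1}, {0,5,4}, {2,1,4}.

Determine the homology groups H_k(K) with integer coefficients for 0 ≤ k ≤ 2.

Fix the vertex order 0 < 1 < 2 < 3 < 4 < 5 and write every simplex with vertices in increasing order. Then dim K = 2 and the simplices of K are:

  0-simplices (6): [0], [1], [2], [3], [4], [5]
  1-simplices (12): [0,2], [0,3], [0,4], [0,5], [1,2], [1,3], [1,4], [1,5], [2,3], [2,4], [3,5], [4,5]
  2-simplices (8): [0,2,3], [0,2,4], [0,3,5], [0,4,5], [1,2,3], [1,2,4], [1,3,5], [1,4,5]

Hence C_0 ≅ Z^6, C_1 ≅ Z^12, C_2 ≅ Z^8.

∂_1: C_1 → C_0 maps an edge to its endpoints' difference, ∂[p,q] = q − p.
As a 6×12 matrix over Z this has rank 5, with invariant factors (1,1,1,1,1).

Boundary ∂_2: C_2 → C_1 sends each 2-simplex [p,q,r] to [q,r] − [p,r] + [p,q]. For instance
  ∂[0,3,5] = [3,5] − [0,5] + [0,3],
  ∂[1,2,3] = [2,3] − [1,3] + [1,2].
The 12×8 boundary matrix has rank 7 and Smith normal form diag(1,1,1,1,1,1,1).

Now H_k = ker ∂_k / im ∂_{k+1}, so:

  H_0: rank C_0 − rank ∂_1 = 6 − 5 = 1, and the invariant factors of ∂_1 are all 1, so H_0 = Z.
  H_1: rank ker ∂_1 − rank ∂_2 = (12 − 5) − 7 = 0, and the invariant factors of ∂_2 are all 1, so H_1 = 0.
  H_2: rank ker ∂_2 − rank ∂_3 = (8 − 7) − 0 = 1, and there is no ∂_3, so H_2 = Z.

As a check, the Euler characteristic is 6 − 12 + 8 = 2, which agrees with 1 − 0 + 1 = 2.
(K is a triangulation of the 2-sphere S^2.)

H_0 ≅ Z,  H_1 = 0,  H_2 ≅ Z.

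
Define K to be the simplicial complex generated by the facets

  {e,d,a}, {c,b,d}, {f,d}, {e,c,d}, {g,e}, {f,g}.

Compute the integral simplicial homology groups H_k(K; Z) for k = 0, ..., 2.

Fix the vertex order a < b < c < d < e < f < g and write every simplex with vertices in increasing order. Then dim K = 2 and the simplices of K are:

  0-simplices (7): a, b, c, d, e, f, g
  1-simplices (10): ad, ae, bc, bd, cd, ce, de, df, eg, fg
  2-simplices (3): ade, bcd, cde

so the chain groups are C_0 ≅ Z^7, C_1 ≅ Z^10, C_2 ≅ Z^3.

The boundary map ∂_1: C_1 → C_0 is given by ∂[p,q] = [q] − [p].
This gives a 7×10 integer matrix of rank 6; reducing to Smith normal form yields diagonal entries (1,1,1,1,1,1).

The boundary map ∂_2: C_2 → C_1 acts by ∂[p,q,r] = [q,r] − [p,r] + [p,q]. For instance
  ∂cde = de − ce + cd,
  ∂bcd = cd − bd + bc.
As a 10×3 matrix over Z this has rank 3, with invariant factors (1,1,1).

From H_k ≅ ker(∂_k) / im(∂_{k+1}) we obtain:

  H_0: rank C_0 − rank ∂_1 = 7 − 6 = 1, and the invariant factors of ∂_1 are all 1, so H_0 ≅ Z.
  H_1: rank ker ∂_1 − rank ∂_2 = (10 − 6) − 3 = 1, and the invariant factors of ∂_2 are all 1, so H_1 ≅ Z.
  H_2: rank ker ∂_2 − rank ∂_3 = (3 − 3) − 0 = 0, and there is no ∂_3, so H_2 ≅ 0.

H_0 = Z,  H_1 = Z,  H_2 = 0.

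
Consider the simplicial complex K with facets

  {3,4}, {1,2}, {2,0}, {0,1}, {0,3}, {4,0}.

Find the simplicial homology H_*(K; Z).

H_0 ≅ Z,  H_1 ≅ Z^2.

Order the vertices as 0 < 1 < 2 < 3 < 4. Listing each simplex with vertices in this order, K has dimension 1 with simplices:

  0-simplices (5): [0], [1], [2], [3], [4]
  1-simplices (6): [0,1], [0,2], [0,3], [0,4], [1,2], [3,4]

giving chain groups C_0 ≅ Z^5, C_1 ≅ Z^6.

The boundary map ∂_1: C_1 → C_0 sends each edge [p,q] (with p < q) to q − p.
This gives a 5×6 integer matrix of rank 4; reducing to Smith normal form yields diagonal entries (1,1,1,1).

Computing H_k = (kernel of ∂_k) / (image of ∂_{k+1}):

  H_0: rank C_0 − rank ∂_1 = 5 − 4 = 1, and the invariant factors of ∂_1 are all 1, so H_0 = Z.
  H_1: rank ker ∂_1 − rank ∂_2 = (6 − 4) − 0 = 2, and there is no ∂_2, so H_1 = Z^2.

As a check, the Euler characteristic is 5 − 6 = -1, which agrees with 1 − 2 = -1.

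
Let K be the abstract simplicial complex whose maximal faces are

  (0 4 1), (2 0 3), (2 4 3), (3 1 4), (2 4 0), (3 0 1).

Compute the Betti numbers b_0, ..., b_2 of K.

Fix the vertex order 0 < 1 < 2 < 3 < 4 and write every simplex with vertices in increasing order. Then dim K = 2 and the simplices of K are:

  0-simplices (5): [0], [1], [2], [3], [4]
  1-simplices (9): [0,1], [0,2], [0,3], [0,4], [1,3], [1,4], [2,3], [2,4], [3,4]
  2-simplices (6): [0,1,3], [0,1,4], [0,2,3], [0,2,4], [1,3,4], [2,3,4]

Hence C_0 ≅ Z^5, C_1 ≅ Z^9, C_2 ≅ Z^6.

∂_1: C_1 → C_0 sends each edge [p,q] (with p < q) to q − p.
This gives a 5×9 integer matrix of rank 4; reducing to Smith normal form yields diagonal entries (1,1,1,1).

∂_2: C_2 → C_1 acts by ∂[p,q,r] = [q,r] − [p,r] + [p,q]. For instance
  ∂[1,3,4] = [3,4] − [1,4] + [1,3],
  ∂[2,3,4] = [3,4] − [2,4] + [2,3].
This gives a 9×6 integer matrix of rank 5; reducing to Smith normal form yields diagonal entries (1,1,1,1,1).

Reading off H_k = ker ∂_k / im ∂_{k+1}:

  H_0: rank C_0 − rank ∂_1 = 5 − 4 = 1, and the invariant factors of ∂_1 are all 1, so H_0 = Z.
  H_1: rank ker ∂_1 − rank ∂_2 = (9 − 4) − 5 = 0, and the invariant factors of ∂_2 are all 1, so H_1 = 0.
  H_2: rank ker ∂_2 − rank ∂_3 = (6 − 5) − 0 = 1, and there is no ∂_3, so H_2 = Z.

Hence the Betti numbers are b_0 = 1, b_1 = 0, b_2 = 1.

b_0 = 1, b_1 = 0, b_2 = 1.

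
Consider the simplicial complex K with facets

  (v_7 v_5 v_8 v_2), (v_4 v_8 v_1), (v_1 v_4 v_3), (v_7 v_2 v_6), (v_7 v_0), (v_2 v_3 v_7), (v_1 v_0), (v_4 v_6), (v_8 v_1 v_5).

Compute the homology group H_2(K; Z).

Fix the vertex order v_0 < v_1 < v_2 < v_3 < v_4 < v_5 < v_6 < v_7 < v_8 and write every simplex with vertices in increasing order. Then dim K = 3 and the simplices of K are:

  0-simplices (9): [v_0], [v_1], [v_2], [v_3], [v_4], [v_5], [v_6], [v_7], [v_8]
  1-simplices (19): (19 of them)
  2-simplices (9): [v_1,v_3,v_4], [v_1,v_4,v_8], [v_1,v_5,v_8], [v_2,v_3,v_7], [v_2,v_5,v_7], [v_2,v_5,v_8], [v_2,v_6,v_7], [v_2,v_7,v_8], [v_5,v_7,v_8]
  3-simplices (1): [v_2,v_5,v_7,v_8]

giving chain groups C_0 ≅ Z^9, C_1 ≅ Z^19, C_2 ≅ Z^9, C_3 ≅ Z^1.

The boundary map ∂_1: C_1 → C_0 sends each edge [p,q] (with p < q) to q − p. For instance
  ∂[v_4,v_6] = [v_6] − [v_4].
As a 9×19 matrix over Z this has rank 8, with invariant factors (1,1,1,1,1,1,1,1).

Boundary ∂_2: C_2 → C_1 sends each 2-simplex [p,q,r] to [q,r] − [p,r] + [p,q]. For instance
  ∂[v_2,v_6,v_7] = [v_6,v_7] − [v_2,v_7] + [v_2,v_6],
  ∂[v_1,v_5,v_8] = [v_5,v_8] − [v_1,v_8] + [v_1,v_5].
This gives a 19×9 integer matrix of rank 8; reducing to Smith normal form yields diagonal entries (1,1,1,1,1,1,1,1).

Boundary ∂_3: C_3 → C_2 sends each 3-simplex σ to the alternating sum Σ_i (−1)^i (σ with its i-th vertex removed). For instance
  ∂[v_2,v_5,v_7,v_8] = [v_5,v_7,v_8] − [v_2,v_7,v_8] + [v_2,v_5,v_8] − [v_2,v_5,v_7].
This gives a 9×1 integer matrix of rank 1; reducing to Smith normal form yields diagonal entries (1).

Reading off H_k = ker ∂_k / im ∂_{k+1}:

  H_2: rank ker ∂_2 − rank ∂_3 = (9 − 8) − 1 = 0, and the invariant factors of ∂_3 are all 1, so H_2 ≅ 0.

H_2 ≅ 0.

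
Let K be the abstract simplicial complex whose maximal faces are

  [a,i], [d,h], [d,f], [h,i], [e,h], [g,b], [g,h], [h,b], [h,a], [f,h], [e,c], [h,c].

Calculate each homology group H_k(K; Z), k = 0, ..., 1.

H_0 ≅ Z,  H_1 ≅ Z^4.

Fix the vertex order a < b < c < d < e < f < g < h < i and write every simplex with vertices in increasing order. Then dim K = 1 and the simplices of K are:

  0-simplices (9): a, b, c, d, e, f, g, h, i
  1-simplices (12): ah, ai, bg, bh, ce, ch, df, dh, eh, fh, gh, hi

Hence C_0 ≅ Z^9, C_1 ≅ Z^12.

∂_1: C_1 → C_0 sends each edge [p,q] (with p < q) to q − p. For instance
  ∂gh = h − g.
This gives a 9×12 integer matrix of rank 8; reducing to Smith normal form yields diagonal entries (1,1,1,1,1,1,1,1).

Now H_k = ker ∂_k / im ∂_{k+1}, so:

  H_0: rank C_0 − rank ∂_1 = 9 − 8 = 1, and the invariant factors of ∂_1 are all 1, so H_0 ≅ Z.
  H_1: rank ker ∂_1 − rank ∂_2 = (12 − 8) − 0 = 4, and there is no ∂_2, so H_1 ≅ Z^4.

(K is a triangulation of a wedge of 4 circles.)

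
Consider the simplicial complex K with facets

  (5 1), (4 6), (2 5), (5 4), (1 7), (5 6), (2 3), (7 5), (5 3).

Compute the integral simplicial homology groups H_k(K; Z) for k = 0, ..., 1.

K has 7 vertices, 9 edges.
rank ∂_0 = 0, rank ∂_1 = 6 ⇒ b_0 = 7 − 0 − 6 = 1; all invariant factors of ∂_1 are 1 so no torsion. So H_0 ≅ Z.
rank ∂_1 = 6, rank ∂_2 = 0 ⇒ b_1 = 9 − 6 − 0 = 3. So H_1 ≅ Z^3.

H_0 ≅ Z,  H_1 ≅ Z^3.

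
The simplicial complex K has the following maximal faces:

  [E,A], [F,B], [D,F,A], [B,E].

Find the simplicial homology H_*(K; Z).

Take the total order A < B < D < E < F on the vertex set. Then K (dimension 2) consists of the simplices:

  0-simplices (5): A, B, D, E, F
  1-simplices (6): AD, AE, AF, BE, BF, DF
  2-simplices (1): ADF

giving chain groups C_0 ≅ Z^5, C_1 ≅ Z^6, C_2 ≅ Z^1.

The boundary map ∂_1: C_1 → C_0 sends each edge [p,q] (with p < q) to q − p.
The resulting 5×6 matrix has rank 4, and its Smith normal form has invariant factors (1,1,1,1).

∂_2: C_2 → C_1 maps a triangle to the signed sum of its edges. For instance
  ∂ADF = DF − AF + AD.
As a 6×1 matrix over Z this has rank 1, with invariant factors (1).

Computing H_k = (kernel of ∂_k) / (image of ∂_{k+1}):

  H_0: rank C_0 − rank ∂_1 = 5 − 4 = 1, and the invariant factors of ∂_1 are all 1, so H_0 ≅ Z.
  H_1: rank ker ∂_1 − rank ∂_2 = (6 − 4) − 1 = 1, and the invariant factors of ∂_2 are all 1, so H_1 ≅ Z.
  H_2: rank ker ∂_2 − rank ∂_3 = (1 − 1) − 0 = 0, and there is no ∂_3, so H_2 ≅ 0.

H_0 = Z,  H_1 = Z,  H_2 = 0.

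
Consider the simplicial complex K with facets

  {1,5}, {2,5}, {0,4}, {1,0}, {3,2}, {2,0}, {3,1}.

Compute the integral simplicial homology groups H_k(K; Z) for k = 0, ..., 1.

H_0 ≅ Z,  H_1 ≅ Z^2.

We work with the vertex ordering 0 < 1 < 2 < 3 < 4 < 5. The simplices of K, each written with vertices in increasing order, are:

  0-simplices (6): [0], [1], [2], [3], [4], [5]
  1-simplices (7): [0,1], [0,2], [0,4], [1,3], [1,5], [2,3], [2,5]

Hence C_0 ≅ Z^6, C_1 ≅ Z^7.

The boundary map ∂_1: C_1 → C_0 is given by ∂[p,q] = [q] − [p]. For instance
  ∂[0,2] = [2] − [0].
As a 6×7 matrix over Z this has rank 5, with invariant factors (1,1,1,1,1).

Reading off H_k = ker ∂_k / im ∂_{k+1}:

  H_0: rank C_0 − rank ∂_1 = 6 − 5 = 1, and the invariant factors of ∂_1 are all 1, so H_0 = Z.
  H_1: rank ker ∂_1 − rank ∂_2 = (7 − 5) − 0 = 2, and there is no ∂_2, so H_1 = Z^2.

As a check, the Euler characteristic is 6 − 7 = -1, which agrees with 1 − 2 = -1.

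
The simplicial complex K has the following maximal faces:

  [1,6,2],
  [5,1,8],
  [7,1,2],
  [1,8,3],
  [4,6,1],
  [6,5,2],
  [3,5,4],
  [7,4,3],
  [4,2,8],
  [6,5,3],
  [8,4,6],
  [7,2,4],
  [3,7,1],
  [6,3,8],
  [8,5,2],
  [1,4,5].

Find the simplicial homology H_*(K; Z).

Order the vertices as 1 < 2 < 3 < 4 < 5 < 6 < 7 < 8. Listing each simplex with vertices in this order, K has dimension 2 with simplices:

  0-simplices (8): [1], [2], [3], [4], [5], [6], [7], [8]
  1-simplices (24): (24 of them)
  2-simplices (16): [1,2,6], [1,2,7], [1,3,7], [1,3,8], [1,4,5], [1,4,6], [1,5,8], [2,4,7], [2,4,8], [2,5,6], [2,5,8], [3,4,5], [3,4,7], [3,5,6], [3,6,8], [4,6,8]

giving chain groups C_0 ≅ Z^8, C_1 ≅ Z^24, C_2 ≅ Z^16.

The boundary map ∂_1: C_1 → C_0 is given by ∂[p,q] = [q] − [p]. For instance
  ∂[1,8] = [8] − [1].
The resulting 8×24 matrix has rank 7, and its Smith normal form has invariant factors (1,1,1,1,1,1,1).

Boundary ∂_2: C_2 → C_1 sends each 2-simplex [p,q,r] to [q,r] − [p,r] + [p,q]. For instance
  ∂[3,6,8] = [6,8] − [3,8] + [3,6],
  ∂[1,4,6] = [4,6] − [1,6] + [1,4].
The resulting 24×16 matrix has rank 15, and its Smith normal form has invariant factors (1,1,1,1,1,1,1,1,1,1,1,1,1,1,1).

Now H_k = ker ∂_k / im ∂_{k+1}, so:

  H_0: rank C_0 − rank ∂_1 = 8 − 7 = 1, and the invariant factors of ∂_1 are all 1, so H_0 = Z.
  H_1: rank ker ∂_1 − rank ∂_2 = (24 − 7) − 15 = 2, and the invariant factors of ∂_2 are all 1, so H_1 = Z^2.
  H_2: rank ker ∂_2 − rank ∂_3 = (16 − 15) − 0 = 1, and there is no ∂_3, so H_2 = Z.

(K is a triangulation of the torus T^2.)

H_0 ≅ Z,  H_1 ≅ Z^2,  H_2 ≅ Z.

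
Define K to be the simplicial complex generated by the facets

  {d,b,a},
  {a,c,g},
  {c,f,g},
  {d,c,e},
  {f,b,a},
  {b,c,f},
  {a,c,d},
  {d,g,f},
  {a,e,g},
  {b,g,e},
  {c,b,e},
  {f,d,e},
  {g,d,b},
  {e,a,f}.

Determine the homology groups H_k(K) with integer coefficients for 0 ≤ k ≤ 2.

Take the total order a < b < c < d < e < f < g on the vertex set. Then K (dimension 2) consists of the simplices:

  0-simplices (7): a, b, c, d, e, f, g
  1-simplices (21): ab, ac, ad, ae, af, ag, bc, bd, be, bf, bg, cd, ce, cf, cg, de, df, dg, ef, eg, fg
  2-simplices (14): abd, abf, acd, acg, aef, aeg, bce, bcf, bdg, beg, cde, cfg, def, dfg

Hence C_0 ≅ Z^7, C_1 ≅ Z^21, C_2 ≅ Z^14.

∂_1: C_1 → C_0 maps an edge to its endpoints' difference, ∂[p,q] = q − p. For instance
  ∂ab = b − a.
The resulting 7×21 matrix has rank 6, and its Smith normal form has invariant factors (1,1,1,1,1,1).

The boundary map ∂_2: C_2 → C_1 maps a triangle to the signed sum of its edges. For instance
  ∂cfg = fg − cg + cf,
  ∂acd = cd − ad + ac.
This gives a 21×14 integer matrix of rank 13; reducing to Smith normal form yields diagonal entries (1,1,1,1,1,1,1,1,1,1,1,1,1).

From H_k ≅ ker(∂_k) / im(∂_{k+1}) we obtain:

  H_0: rank C_0 − rank ∂_1 = 7 − 6 = 1, and the invariant factors of ∂_1 are all 1, so H_0 = Z.
  H_1: rank ker ∂_1 − rank ∂_2 = (21 − 6) − 13 = 2, and the invariant factors of ∂_2 are all 1, so H_1 = Z^2.
  H_2: rank ker ∂_2 − rank ∂_3 = (14 − 13) − 0 = 1, and there is no ∂_3, so H_2 = Z.

As a check, the Euler characteristic is 7 − 21 + 14 = 0, which agrees with 1 − 2 + 1 = 0.

H_0 ≅ Z,  H_1 ≅ Z^2,  H_2 ≅ Z.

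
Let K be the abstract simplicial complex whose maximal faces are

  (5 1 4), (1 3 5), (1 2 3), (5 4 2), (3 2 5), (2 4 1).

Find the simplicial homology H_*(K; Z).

H_0 = Z,  H_1 = 0,  H_2 = Z.

K has 5 vertices, 9 edges, 6 triangles.
rank ∂_0 = 0, rank ∂_1 = 4 ⇒ b_0 = 5 − 0 − 4 = 1; all invariant factors of ∂_1 are 1 so no torsion. So H_0 ≅ Z.
rank ∂_1 = 4, rank ∂_2 = 5 ⇒ b_1 = 9 − 4 − 5 = 0; all invariant factors of ∂_2 are 1 so no torsion. So H_1 ≅ 0.
rank ∂_2 = 5, rank ∂_3 = 0 ⇒ b_2 = 6 − 5 − 0 = 1. So H_2 ≅ Z.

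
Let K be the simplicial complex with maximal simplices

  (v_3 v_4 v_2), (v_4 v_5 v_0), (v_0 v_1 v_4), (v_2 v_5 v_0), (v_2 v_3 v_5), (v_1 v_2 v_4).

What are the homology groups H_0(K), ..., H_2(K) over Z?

Order the vertices as v_0 < v_1 < v_2 < v_3 < v_4 < v_5. Listing each simplex with vertices in this order, K has dimension 2 with simplices:

  0-simplices (6): [v_0], [v_1], [v_2], [v_3], [v_4], [v_5]
  1-simplices (12): [v_0,v_1], [v_0,v_2], [v_0,v_4], [v_0,v_5], [v_1,v_2], [v_1,v_4], [v_2,v_3], [v_2,v_4], [v_2,v_5], [v_3,v_4], [v_3,v_5], [v_4,v_5]
  2-simplices (6): [v_0,v_1,v_4], [v_0,v_2,v_5], [v_0,v_4,v_5], [v_1,v_2,v_4], [v_2,v_3,v_4], [v_2,v_3,v_5]

so the chain groups are C_0 ≅ Z^6, C_1 ≅ Z^12, C_2 ≅ Z^6.

Boundary ∂_1: C_1 → C_0 sends each edge [p,q] (with p < q) to q − p. For instance
  ∂[v_3,v_5] = [v_5] − [v_3].
As a 6×12 matrix over Z this has rank 5, with invariant factors (1,1,1,1,1).

∂_2: C_2 → C_1 sends each 2-simplex [p,q,r] to [q,r] − [p,r] + [p,q]. For instance
  ∂[v_1,v_2,v_4] = [v_2,v_4] − [v_1,v_4] + [v_1,v_2],
  ∂[v_0,v_2,v_5] = [v_2,v_5] − [v_0,v_5] + [v_0,v_2].
The 12×6 boundary matrix has rank 6 and Smith normal form diag(1,1,1,1,1,1).

Computing H_k = (kernel of ∂_k) / (image of ∂_{k+1}):

  H_0: rank C_0 − rank ∂_1 = 6 − 5 = 1, and the invariant factors of ∂_1 are all 1, so H_0 ≅ Z.
  H_1: rank ker ∂_1 − rank ∂_2 = (12 − 5) − 6 = 1, and the invariant factors of ∂_2 are all 1, so H_1 ≅ Z.
  H_2: rank ker ∂_2 − rank ∂_3 = (6 − 6) − 0 = 0, and there is no ∂_3, so H_2 ≅ 0.

H_0 ≅ Z,  H_1 ≅ Z,  H_2 = 0.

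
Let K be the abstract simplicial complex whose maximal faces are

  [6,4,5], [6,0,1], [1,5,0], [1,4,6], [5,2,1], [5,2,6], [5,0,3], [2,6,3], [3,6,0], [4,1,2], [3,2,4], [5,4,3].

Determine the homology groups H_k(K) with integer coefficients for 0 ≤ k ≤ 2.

Take the total order 0 < 1 < 2 < 3 < 4 < 5 < 6 on the vertex set. Then K (dimension 2) consists of the simplices:

  0-simplices (7): [0], [1], [2], [3], [4], [5], [6]
  1-simplices (18): [0,1], [0,3], [0,5], [0,6], [1,2], [1,4], [1,5], [1,6], [2,3], [2,4], [2,5], [2,6], [3,4], [3,5], [3,6], [4,5], [4,6], [5,6]
  2-simplices (12): [0,1,5], [0,1,6], [0,3,5], [0,3,6], [1,2,4], [1,2,5], [1,4,6], [2,3,4], [2,3,6], [2,5,6], [3,4,5], [4,5,6]

so the chain groups are C_0 ≅ Z^7, C_1 ≅ Z^18, C_2 ≅ Z^12.

Boundary ∂_1: C_1 → C_0 is given by ∂[p,q] = [q] − [p]. For instance
  ∂[1,2] = [2] − [1].
The 7×18 boundary matrix has rank 6 and Smith normal form diag(1,1,1,1,1,1).

The boundary map ∂_2: C_2 → C_1 maps a triangle to the signed sum of its edges. For instance
  ∂[0,3,5] = [3,5] − [0,5] + [0,3],
  ∂[3,4,5] = [4,5] − [3,5] + [3,4].
The resulting 18×12 matrix has rank 12, and its Smith normal form has invariant factors (1,1,1,1,1,1,1,1,1,1,1,2).

Computing H_k = (kernel of ∂_k) / (image of ∂_{k+1}):

  H_0: rank C_0 − rank ∂_1 = 7 − 6 = 1, and the invariant factors of ∂_1 are all 1, so H_0 = Z.
  H_1: rank ker ∂_1 − rank ∂_2 = (18 − 6) − 12 = 0, and ∂_2 has invariant factor 2 > 1, so H_1 = Z/2.
  H_2: rank ker ∂_2 − rank ∂_3 = (12 − 12) − 0 = 0, and there is no ∂_3, so H_2 = 0.

H_0 = Z,  H_1 = Z/2,  H_2 = 0.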